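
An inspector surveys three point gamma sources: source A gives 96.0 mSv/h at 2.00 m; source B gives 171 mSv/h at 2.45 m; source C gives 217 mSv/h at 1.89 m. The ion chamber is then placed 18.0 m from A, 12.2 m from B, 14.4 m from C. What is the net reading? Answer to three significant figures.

11.8 mSv/h

By superposition, sum each source's inverse-square contribution:
A: 96.0 × (2.00/18.0)² = 1.185 mSv/h
B: 171 × (2.45/12.2)² = 6.896 mSv/h
C: 217 × (1.89/14.4)² = 3.738 mSv/h
Total = 1.185 + 6.896 + 3.738 = 11.82 mSv/h.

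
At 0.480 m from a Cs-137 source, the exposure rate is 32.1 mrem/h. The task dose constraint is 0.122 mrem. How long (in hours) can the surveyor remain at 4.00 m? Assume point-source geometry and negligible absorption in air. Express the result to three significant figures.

0.264 h

By the inverse-square law, rate at 4.00 m:
32.1 × (0.480/4.00)² = 32.1 × 0.01440 = 0.4622 mrem/h.
Stay time = 0.122 mrem ÷ 0.4622 mrem/h = 0.2640 h.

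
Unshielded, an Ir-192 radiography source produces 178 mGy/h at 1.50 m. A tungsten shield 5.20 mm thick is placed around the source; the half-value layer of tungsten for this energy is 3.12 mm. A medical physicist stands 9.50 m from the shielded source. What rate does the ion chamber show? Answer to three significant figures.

Distance alone: (1.50/9.50)² = 0.02493, so 178 × 0.02493 = 4.438 mGy/h.
Shield: 5.20/3.12 = 1.667 half-value layers → attenuation 2^(−1.667) = 0.3149.
Combined: 4.438 × 0.3149 = 1.398 mGy/h.

1.40 mGy/h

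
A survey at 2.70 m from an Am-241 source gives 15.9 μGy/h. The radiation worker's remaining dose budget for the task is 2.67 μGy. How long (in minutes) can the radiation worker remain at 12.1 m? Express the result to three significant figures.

202 min

Since intensity falls as 1/r², rate at 12.1 m:
15.9 × (2.70/12.1)² = 15.9 × 0.04979 = 0.7917 μGy/h.
Stay time = 2.67 μGy ÷ 0.7917 μGy/h = 3.372 h = 202.3 min.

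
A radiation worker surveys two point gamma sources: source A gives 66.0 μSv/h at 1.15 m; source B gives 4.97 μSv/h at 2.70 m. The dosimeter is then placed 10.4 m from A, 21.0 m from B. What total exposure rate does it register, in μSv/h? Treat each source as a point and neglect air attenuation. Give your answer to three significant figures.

By superposition, sum each source's inverse-square contribution:
A: 66.0 × (1.15/10.4)² = 0.8070 μSv/h
B: 4.97 × (2.70/21.0)² = 0.08216 μSv/h
Total = 0.8070 + 0.08216 = 0.8892 μSv/h.

0.889 μSv/h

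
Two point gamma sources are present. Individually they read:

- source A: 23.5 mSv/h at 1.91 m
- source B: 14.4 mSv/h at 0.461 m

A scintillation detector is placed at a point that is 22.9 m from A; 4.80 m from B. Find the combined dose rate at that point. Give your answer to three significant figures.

0.296 mSv/h

Each source contributes Iᵢ·(dᵢ/rᵢ)²; contributions add.
A: 23.5 × (1.91/22.9)² = 0.1635 mSv/h
B: 14.4 × (0.461/4.80)² = 0.1328 mSv/h
Total = 0.1635 + 0.1328 = 0.2963 mSv/h.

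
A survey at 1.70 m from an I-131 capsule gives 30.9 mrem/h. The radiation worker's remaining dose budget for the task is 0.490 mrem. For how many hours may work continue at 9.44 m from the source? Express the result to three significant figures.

0.489 h

Applying the 1/r² law, rate at 9.44 m:
(1.70/9.44)² = 0.03243, so 30.9 × 0.03243 = 1.002 mrem/h.
Stay time = 0.490 mrem ÷ 1.002 mrem/h = 0.4890 h.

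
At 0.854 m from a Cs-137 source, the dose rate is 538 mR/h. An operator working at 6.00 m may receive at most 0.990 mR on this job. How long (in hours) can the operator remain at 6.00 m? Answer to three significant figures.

0.0908 h

By the inverse-square law, rate at 6.00 m:
(0.854/6.00)² = 0.02026, so 538 × 0.02026 = 10.90 mR/h.
Stay time = 0.990 mR ÷ 10.90 mR/h = 0.09083 h.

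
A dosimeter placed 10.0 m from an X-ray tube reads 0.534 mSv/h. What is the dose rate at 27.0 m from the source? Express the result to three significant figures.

Using I₁d₁² = I₂d₂², scaling from 10.0 m to 27.0 m:
0.534 × (10.0/27.0)² = 0.534 × 0.1372 = 0.07326 mSv/h.

0.0733 mSv/h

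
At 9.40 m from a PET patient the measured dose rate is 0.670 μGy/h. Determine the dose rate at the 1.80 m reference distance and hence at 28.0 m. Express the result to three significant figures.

Applying the 1/r² law,
At 1.80 m: 0.670 × (9.40/1.80)² = 0.670 × 27.27 = 18.27 μGy/h
At 28.0 m: (1.80/28.0)² = 0.004133, so 18.27 × 0.004133 = 0.07551 μGy/h.

18.3 μGy/h; 0.0755 μGy/h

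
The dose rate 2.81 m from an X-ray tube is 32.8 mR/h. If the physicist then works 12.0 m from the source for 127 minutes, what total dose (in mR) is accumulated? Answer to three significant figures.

Intensity scales as (d₁/d₂)², so rate at 12.0 m:
32.8 × (2.81/12.0)² = 32.8 × 0.05483 = 1.798 mR/h.
Dose = rate × time = 1.798 mR/h × 2.117 h = 3.806 mR.

3.81 mR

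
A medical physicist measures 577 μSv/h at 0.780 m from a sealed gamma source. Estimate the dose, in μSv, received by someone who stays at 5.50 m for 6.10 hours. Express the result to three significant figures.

Applying the 1/r² law, rate at 5.50 m:
577 × (0.780/5.50)² = 577 × 0.02011 = 11.60 μSv/h.
Dose = rate × time = 11.60 μSv/h × 6.100 h = 70.76 μSv.

70.8 μSv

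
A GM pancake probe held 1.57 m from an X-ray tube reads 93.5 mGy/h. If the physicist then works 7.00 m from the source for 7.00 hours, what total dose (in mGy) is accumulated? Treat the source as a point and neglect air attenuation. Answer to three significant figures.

Applying the 1/r² law, rate at 7.00 m:
93.5 × (1.57/7.00)² = 93.5 × 0.05030 = 4.703 mGy/h.
Dose = rate × time = 4.703 mGy/h × 7.000 h = 32.92 mGy.

32.9 mGy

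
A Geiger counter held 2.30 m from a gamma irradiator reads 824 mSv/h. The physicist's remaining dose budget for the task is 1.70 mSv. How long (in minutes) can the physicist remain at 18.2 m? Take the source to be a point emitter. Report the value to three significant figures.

7.75 min

Since intensity falls as 1/r², rate at 18.2 m:
(2.30/18.2)² = 0.01597, so 824 × 0.01597 = 13.16 mSv/h.
Stay time = 1.70 mSv ÷ 13.16 mSv/h = 0.1292 h = 7.752 min.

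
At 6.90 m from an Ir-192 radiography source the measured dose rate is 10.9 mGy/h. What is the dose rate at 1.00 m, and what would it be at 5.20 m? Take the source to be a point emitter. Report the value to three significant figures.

Intensity scales as (d₁/d₂)², so
At 1.00 m: 10.9 × (6.90/1.00)² = 10.9 × 47.61 = 518.9 mGy/h
At 5.20 m: 518.9 × (1.00/5.20)² = 518.9 × 0.03698 = 19.19 mGy/h.

519 mGy/h; 19.2 mGy/h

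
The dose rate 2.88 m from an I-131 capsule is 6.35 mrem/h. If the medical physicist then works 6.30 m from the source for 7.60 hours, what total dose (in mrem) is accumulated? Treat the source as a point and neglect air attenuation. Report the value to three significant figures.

10.1 mrem

Since intensity falls as 1/r², rate at 6.30 m:
6.35 × (2.88/6.30)² = 6.35 × 0.2090 = 1.327 mrem/h.
Dose = rate × time = 1.327 mrem/h × 7.600 h = 10.09 mrem.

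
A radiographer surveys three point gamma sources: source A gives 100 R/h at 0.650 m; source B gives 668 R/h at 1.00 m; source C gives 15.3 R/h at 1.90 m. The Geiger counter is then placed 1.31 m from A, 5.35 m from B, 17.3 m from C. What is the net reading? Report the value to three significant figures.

By superposition, sum each source's inverse-square contribution:
A: 100 × (0.650/1.31)² = 24.62 R/h
B: 668 × (1.00/5.35)² = 23.34 R/h
C: 15.3 × (1.90/17.3)² = 0.1845 R/h
Total = 24.62 + 23.34 + 0.1845 = 48.14 R/h.

48.1 R/h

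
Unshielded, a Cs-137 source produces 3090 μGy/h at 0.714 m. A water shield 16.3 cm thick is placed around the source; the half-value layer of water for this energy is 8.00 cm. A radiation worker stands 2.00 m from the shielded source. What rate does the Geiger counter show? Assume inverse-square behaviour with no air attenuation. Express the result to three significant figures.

Distance alone: 3090 × (0.714/2.00)² = 3090 × 0.1274 = 393.7 μGy/h.
Shield: 16.3/8.00 = 2.038 half-value layers → attenuation 2^(−2.038) = 0.2435.
Combined: 393.7 × 0.2435 = 95.87 μGy/h.

95.9 μGy/h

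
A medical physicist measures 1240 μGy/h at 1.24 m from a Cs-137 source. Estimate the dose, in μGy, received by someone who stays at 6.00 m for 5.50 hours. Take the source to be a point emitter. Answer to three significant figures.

291 μGy

Since intensity falls as 1/r², rate at 6.00 m:
(1.24/6.00)² = 0.04271, so 1240 × 0.04271 = 52.96 μGy/h.
Dose = rate × time = 52.96 μGy/h × 5.500 h = 291.3 μGy.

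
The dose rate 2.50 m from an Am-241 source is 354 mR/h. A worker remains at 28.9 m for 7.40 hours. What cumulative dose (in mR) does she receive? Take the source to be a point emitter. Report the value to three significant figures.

19.6 mR

By the inverse-square law, rate at 28.9 m:
(2.50/28.9)² = 0.007483, so 354 × 0.007483 = 2.649 mR/h.
Dose = rate × time = 2.649 mR/h × 7.400 h = 19.60 mR.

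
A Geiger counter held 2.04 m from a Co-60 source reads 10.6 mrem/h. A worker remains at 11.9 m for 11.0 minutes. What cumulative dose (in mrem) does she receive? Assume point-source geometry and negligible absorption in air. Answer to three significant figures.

Since intensity falls as 1/r², rate at 11.9 m:
10.6 × (2.04/11.9)² = 10.6 × 0.02939 = 0.3115 mrem/h.
Dose = rate × time = 0.3115 mrem/h × 0.1833 h = 0.05710 mrem.

0.0571 mrem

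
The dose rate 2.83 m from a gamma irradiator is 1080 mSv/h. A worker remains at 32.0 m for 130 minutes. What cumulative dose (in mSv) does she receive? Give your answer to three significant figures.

18.3 mSv

Using I₁d₁² = I₂d₂², rate at 32.0 m:
(2.83/32.0)² = 0.007821, so 1080 × 0.007821 = 8.447 mSv/h.
Dose = rate × time = 8.447 mSv/h × 2.167 h = 18.30 mSv.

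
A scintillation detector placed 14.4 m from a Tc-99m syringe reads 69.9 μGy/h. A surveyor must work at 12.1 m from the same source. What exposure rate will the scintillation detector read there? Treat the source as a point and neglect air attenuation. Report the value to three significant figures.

By the inverse-square law, scaling from 14.4 m to 12.1 m:
69.9 × (14.4/12.1)² = 69.9 × 1.416 = 98.98 μGy/h.

99.0 μGy/h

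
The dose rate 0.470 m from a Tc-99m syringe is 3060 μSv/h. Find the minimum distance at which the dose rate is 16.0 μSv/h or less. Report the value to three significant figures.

6.50 m

Applying the 1/r² law, d₂ = d₁·√(I₁/I₂).
I₁/I₂ = 3060/16.0 = 191.2, so d₂ = 0.470 × √191.2 = 6.499 m.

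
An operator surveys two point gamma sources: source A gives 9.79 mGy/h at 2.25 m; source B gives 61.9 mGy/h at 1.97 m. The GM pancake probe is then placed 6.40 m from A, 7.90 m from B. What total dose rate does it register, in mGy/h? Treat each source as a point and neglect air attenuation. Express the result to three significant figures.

Each source contributes Iᵢ·(dᵢ/rᵢ)²; contributions add.
A: 9.79 × (2.25/6.40)² = 1.210 mGy/h
B: 61.9 × (1.97/7.90)² = 3.849 mGy/h
Total = 1.210 + 3.849 = 5.059 mGy/h.

5.06 mGy/h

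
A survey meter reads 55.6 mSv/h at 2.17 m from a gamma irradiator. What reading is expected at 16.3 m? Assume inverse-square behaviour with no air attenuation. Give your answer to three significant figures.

0.985 mSv/h

By the inverse-square law, the rate at 16.3 m is
(2.17/16.3)² = 0.01772, so 55.6 × 0.01772 = 0.9852 mSv/h.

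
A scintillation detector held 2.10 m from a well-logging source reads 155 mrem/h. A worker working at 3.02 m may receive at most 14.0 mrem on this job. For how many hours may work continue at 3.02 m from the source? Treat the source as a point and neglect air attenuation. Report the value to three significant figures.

Applying the 1/r² law, rate at 3.02 m:
(2.10/3.02)² = 0.4835, so 155 × 0.4835 = 74.94 mrem/h.
Stay time = 14.0 mrem ÷ 74.94 mrem/h = 0.1868 h.

0.187 h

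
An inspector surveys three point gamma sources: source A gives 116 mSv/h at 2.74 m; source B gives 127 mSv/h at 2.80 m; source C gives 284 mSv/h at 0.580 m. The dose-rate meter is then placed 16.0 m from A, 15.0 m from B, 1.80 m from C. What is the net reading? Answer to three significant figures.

37.3 mSv/h

Each source contributes Iᵢ·(dᵢ/rᵢ)²; contributions add.
A: 116 × (2.74/16.0)² = 3.402 mSv/h
B: 127 × (2.80/15.0)² = 4.425 mSv/h
C: 284 × (0.580/1.80)² = 29.49 mSv/h
Total = 3.402 + 4.425 + 29.49 = 37.32 mSv/h.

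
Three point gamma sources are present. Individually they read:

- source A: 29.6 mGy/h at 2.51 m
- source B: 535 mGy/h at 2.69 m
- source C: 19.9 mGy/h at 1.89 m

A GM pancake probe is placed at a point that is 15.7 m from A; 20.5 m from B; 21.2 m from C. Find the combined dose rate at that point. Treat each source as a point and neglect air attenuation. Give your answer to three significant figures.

Each source contributes Iᵢ·(dᵢ/rᵢ)²; contributions add.
A: 29.6 × (2.51/15.7)² = 0.7566 mGy/h
B: 535 × (2.69/20.5)² = 9.212 mGy/h
C: 19.9 × (1.89/21.2)² = 0.1582 mGy/h
Total = 0.7566 + 9.212 + 0.1582 = 10.13 mGy/h.

10.1 mGy/h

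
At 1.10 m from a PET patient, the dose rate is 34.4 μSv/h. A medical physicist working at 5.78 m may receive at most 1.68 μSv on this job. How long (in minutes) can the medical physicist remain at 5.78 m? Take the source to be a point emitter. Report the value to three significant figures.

Applying the 1/r² law, rate at 5.78 m:
(1.10/5.78)² = 0.03622, so 34.4 × 0.03622 = 1.246 μSv/h.
Stay time = 1.68 μSv ÷ 1.246 μSv/h = 1.348 h = 80.88 min.

80.9 min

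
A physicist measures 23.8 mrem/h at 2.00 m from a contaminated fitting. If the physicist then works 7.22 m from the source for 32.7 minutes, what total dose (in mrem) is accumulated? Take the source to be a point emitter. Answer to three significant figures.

0.995 mrem

Using I₁d₁² = I₂d₂², rate at 7.22 m:
(2.00/7.22)² = 0.07673, so 23.8 × 0.07673 = 1.826 mrem/h.
Dose = rate × time = 1.826 mrem/h × 0.5450 h = 0.9952 mrem.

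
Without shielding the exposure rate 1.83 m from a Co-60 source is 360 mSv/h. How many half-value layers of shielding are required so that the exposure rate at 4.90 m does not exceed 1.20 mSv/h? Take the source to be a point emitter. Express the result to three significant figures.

5.39 half-value layers

At 4.90 m, distance alone gives (1.83/4.90)² = 0.1395, so 360 × 0.1395 = 50.22 mSv/h.
Further attenuation needed: 50.22/1.20 = 41.85.
n = log₂(41.85) = 5.387 half-value layers.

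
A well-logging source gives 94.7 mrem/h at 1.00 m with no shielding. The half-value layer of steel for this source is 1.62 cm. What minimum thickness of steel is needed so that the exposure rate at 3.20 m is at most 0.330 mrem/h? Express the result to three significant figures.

At 3.20 m, distance alone gives (1.00/3.20)² = 0.09766, so 94.7 × 0.09766 = 9.248 mrem/h.
Further attenuation needed: 9.248/0.330 = 28.02.
n = log₂(28.02) = 4.808 half-value layers.
Thickness = 4.808 × 1.62 cm = 7.789 cm.

7.79 cm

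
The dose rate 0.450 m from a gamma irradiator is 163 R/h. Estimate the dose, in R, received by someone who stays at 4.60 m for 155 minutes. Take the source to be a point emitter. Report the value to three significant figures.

By the inverse-square law, rate at 4.60 m:
(0.450/4.60)² = 0.009570, so 163 × 0.009570 = 1.560 R/h.
Dose = rate × time = 1.560 R/h × 2.583 h = 4.029 R.

4.03 R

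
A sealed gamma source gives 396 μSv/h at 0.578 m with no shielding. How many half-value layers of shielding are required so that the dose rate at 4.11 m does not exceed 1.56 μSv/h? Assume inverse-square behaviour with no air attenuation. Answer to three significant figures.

2.33 half-value layers

At 4.11 m, distance alone gives (0.578/4.11)² = 0.01978, so 396 × 0.01978 = 7.833 μSv/h.
Further attenuation needed: 7.833/1.56 = 5.021.
n = log₂(5.021) = 2.328 half-value layers.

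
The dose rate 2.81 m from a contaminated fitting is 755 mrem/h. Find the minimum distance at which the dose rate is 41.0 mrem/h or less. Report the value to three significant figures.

Intensity scales as (d₁/d₂)², so d₂ = d₁·√(I₁/I₂).
I₁/I₂ = 755/41.0 = 18.41, so d₂ = 2.81 × √18.41 = 12.06 m.

12.1 m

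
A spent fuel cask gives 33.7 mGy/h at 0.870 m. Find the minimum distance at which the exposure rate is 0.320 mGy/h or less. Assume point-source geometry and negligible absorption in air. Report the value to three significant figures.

Intensity scales as (d₁/d₂)², so d₂ = d₁·√(I₁/I₂).
I₁/I₂ = 33.7/0.320 = 105.3, so d₂ = 0.870 × √105.3 = 8.928 m.

8.93 m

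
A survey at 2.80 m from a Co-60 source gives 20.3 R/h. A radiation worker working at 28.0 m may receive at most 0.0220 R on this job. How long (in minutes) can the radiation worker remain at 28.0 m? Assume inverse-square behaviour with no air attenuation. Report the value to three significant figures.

By the inverse-square law, rate at 28.0 m:
(2.80/28.0)² = 0.01000, so 20.3 × 0.01000 = 0.2030 R/h.
Stay time = 0.0220 R ÷ 0.2030 R/h = 0.1084 h = 6.504 min.

6.50 min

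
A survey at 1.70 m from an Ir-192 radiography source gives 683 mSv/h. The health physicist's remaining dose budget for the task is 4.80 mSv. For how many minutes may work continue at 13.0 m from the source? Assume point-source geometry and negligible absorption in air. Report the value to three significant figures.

24.7 min

Using I₁d₁² = I₂d₂², rate at 13.0 m:
(1.70/13.0)² = 0.01710, so 683 × 0.01710 = 11.68 mSv/h.
Stay time = 4.80 mSv ÷ 11.68 mSv/h = 0.4110 h = 24.66 min.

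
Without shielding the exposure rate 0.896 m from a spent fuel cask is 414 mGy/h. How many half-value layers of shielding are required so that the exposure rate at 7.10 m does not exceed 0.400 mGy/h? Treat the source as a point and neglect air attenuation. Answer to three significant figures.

4.04 half-value layers

At 7.10 m, distance alone gives (0.896/7.10)² = 0.01593, so 414 × 0.01593 = 6.595 mGy/h.
Further attenuation needed: 6.595/0.400 = 16.49.
n = log₂(16.49) = 4.044 half-value layers.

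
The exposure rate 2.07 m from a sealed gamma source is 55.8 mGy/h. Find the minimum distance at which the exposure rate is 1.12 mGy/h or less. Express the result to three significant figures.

Intensity scales as (d₁/d₂)², so d₂ = d₁·√(I₁/I₂).
I₁/I₂ = 55.8/1.12 = 49.82, so d₂ = 2.07 × √49.82 = 14.61 m.

14.6 m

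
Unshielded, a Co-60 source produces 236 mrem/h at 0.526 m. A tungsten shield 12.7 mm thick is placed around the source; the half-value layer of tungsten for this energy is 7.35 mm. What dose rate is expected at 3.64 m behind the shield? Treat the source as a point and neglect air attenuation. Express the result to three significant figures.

1.49 mrem/h

Distance alone: (0.526/3.64)² = 0.02088, so 236 × 0.02088 = 4.928 mrem/h.
Shield: 12.7/7.35 = 1.728 half-value layers → attenuation 2^(−1.728) = 0.3019.
Combined: 4.928 × 0.3019 = 1.488 mrem/h.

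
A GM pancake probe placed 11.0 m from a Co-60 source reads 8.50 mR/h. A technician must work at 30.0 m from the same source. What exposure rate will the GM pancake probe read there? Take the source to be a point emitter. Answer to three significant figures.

Applying the 1/r² law, scaling from 11.0 m to 30.0 m:
(11.0/30.0)² = 0.1344, so 8.50 × 0.1344 = 1.142 mR/h.

1.14 mR/h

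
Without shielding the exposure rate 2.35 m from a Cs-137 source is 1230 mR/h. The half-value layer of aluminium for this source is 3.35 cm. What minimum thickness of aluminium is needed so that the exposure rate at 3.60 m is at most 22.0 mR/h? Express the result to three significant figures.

15.3 cm

At 3.60 m, distance alone gives 1230 × (2.35/3.60)² = 1230 × 0.4261 = 524.1 mR/h.
Further attenuation needed: 524.1/22.0 = 23.82.
n = log₂(23.82) = 4.574 half-value layers.
Thickness = 4.574 × 3.35 cm = 15.32 cm.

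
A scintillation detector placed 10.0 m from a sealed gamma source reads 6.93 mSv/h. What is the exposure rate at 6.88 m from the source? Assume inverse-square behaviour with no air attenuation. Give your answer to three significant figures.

14.6 mSv/h

Intensity scales as (d₁/d₂)², so scaling from 10.0 m to 6.88 m:
6.93 × (10.0/6.88)² = 6.93 × 2.113 = 14.64 mSv/h.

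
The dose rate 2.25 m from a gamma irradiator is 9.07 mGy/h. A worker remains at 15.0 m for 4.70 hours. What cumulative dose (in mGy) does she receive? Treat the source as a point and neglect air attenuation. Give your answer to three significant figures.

0.959 mGy

Using I₁d₁² = I₂d₂², rate at 15.0 m:
(2.25/15.0)² = 0.02250, so 9.07 × 0.02250 = 0.2041 mGy/h.
Dose = rate × time = 0.2041 mGy/h × 4.700 h = 0.9593 mGy.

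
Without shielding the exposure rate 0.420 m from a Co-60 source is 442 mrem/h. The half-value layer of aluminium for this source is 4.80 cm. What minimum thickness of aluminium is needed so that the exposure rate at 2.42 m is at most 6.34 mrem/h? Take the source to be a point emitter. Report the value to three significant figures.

At 2.42 m, distance alone gives 442 × (0.420/2.42)² = 442 × 0.03012 = 13.31 mrem/h.
Further attenuation needed: 13.31/6.34 = 2.099.
n = log₂(2.099) = 1.070 half-value layers.
Thickness = 1.070 × 4.80 cm = 5.136 cm.

5.14 cm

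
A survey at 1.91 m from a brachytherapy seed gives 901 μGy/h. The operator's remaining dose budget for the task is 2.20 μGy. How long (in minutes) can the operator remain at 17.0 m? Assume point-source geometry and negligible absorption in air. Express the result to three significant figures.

Applying the 1/r² law, rate at 17.0 m:
901 × (1.91/17.0)² = 901 × 0.01262 = 11.37 μGy/h.
Stay time = 2.20 μGy ÷ 11.37 μGy/h = 0.1935 h = 11.61 min.

11.6 min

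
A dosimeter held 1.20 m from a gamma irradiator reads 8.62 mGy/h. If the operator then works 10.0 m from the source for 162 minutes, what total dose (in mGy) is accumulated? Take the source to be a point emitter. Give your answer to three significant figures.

0.335 mGy

By the inverse-square law, rate at 10.0 m:
(1.20/10.0)² = 0.01440, so 8.62 × 0.01440 = 0.1241 mGy/h.
Dose = rate × time = 0.1241 mGy/h × 2.700 h = 0.3351 mGy.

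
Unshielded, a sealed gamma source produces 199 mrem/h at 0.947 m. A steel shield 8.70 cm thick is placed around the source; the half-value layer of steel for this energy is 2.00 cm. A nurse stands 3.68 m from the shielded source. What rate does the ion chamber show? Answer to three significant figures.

Distance alone: 199 × (0.947/3.68)² = 199 × 0.06622 = 13.18 mrem/h.
Shield: 8.70/2.00 = 4.350 half-value layers → attenuation 2^(−4.350) = 0.04904.
Combined: 13.18 × 0.04904 = 0.6463 mrem/h.

0.646 mrem/h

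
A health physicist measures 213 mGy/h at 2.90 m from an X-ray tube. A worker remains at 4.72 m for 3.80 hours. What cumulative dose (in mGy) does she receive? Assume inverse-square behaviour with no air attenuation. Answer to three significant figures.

By the inverse-square law, rate at 4.72 m:
213 × (2.90/4.72)² = 213 × 0.3775 = 80.41 mGy/h.
Dose = rate × time = 80.41 mGy/h × 3.800 h = 305.6 mGy.

306 mGy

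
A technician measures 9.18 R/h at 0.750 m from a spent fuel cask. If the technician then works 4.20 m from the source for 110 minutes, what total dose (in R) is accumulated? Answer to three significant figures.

Using I₁d₁² = I₂d₂², rate at 4.20 m:
(0.750/4.20)² = 0.03189, so 9.18 × 0.03189 = 0.2928 R/h.
Dose = rate × time = 0.2928 R/h × 1.833 h = 0.5367 R.

0.537 R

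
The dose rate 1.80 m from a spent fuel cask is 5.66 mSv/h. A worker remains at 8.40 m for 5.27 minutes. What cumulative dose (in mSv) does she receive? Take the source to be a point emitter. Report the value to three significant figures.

0.0228 mSv

By the inverse-square law, rate at 8.40 m:
(1.80/8.40)² = 0.04592, so 5.66 × 0.04592 = 0.2599 mSv/h.
Dose = rate × time = 0.2599 mSv/h × 0.08783 h = 0.02283 mSv.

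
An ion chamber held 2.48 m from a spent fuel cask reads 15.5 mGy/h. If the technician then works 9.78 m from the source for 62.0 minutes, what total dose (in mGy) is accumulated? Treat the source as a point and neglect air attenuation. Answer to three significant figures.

1.03 mGy

Applying the 1/r² law, rate at 9.78 m:
(2.48/9.78)² = 0.06430, so 15.5 × 0.06430 = 0.9966 mGy/h.
Dose = rate × time = 0.9966 mGy/h × 1.033 h = 1.029 mGy.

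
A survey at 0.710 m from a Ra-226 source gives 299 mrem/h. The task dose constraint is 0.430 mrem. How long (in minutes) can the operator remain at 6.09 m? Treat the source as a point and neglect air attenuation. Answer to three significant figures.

Intensity scales as (d₁/d₂)², so rate at 6.09 m:
(0.710/6.09)² = 0.01359, so 299 × 0.01359 = 4.063 mrem/h.
Stay time = 0.430 mrem ÷ 4.063 mrem/h = 0.1058 h = 6.348 min.

6.35 min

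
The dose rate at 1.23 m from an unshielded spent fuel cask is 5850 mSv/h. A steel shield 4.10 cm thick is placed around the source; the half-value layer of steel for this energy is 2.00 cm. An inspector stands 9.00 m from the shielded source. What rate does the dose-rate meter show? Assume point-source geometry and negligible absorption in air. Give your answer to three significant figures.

Distance alone: (1.23/9.00)² = 0.01868, so 5850 × 0.01868 = 109.3 mSv/h.
Shield: 4.10/2.00 = 2.050 half-value layers → attenuation 2^(−2.050) = 0.2415.
Combined: 109.3 × 0.2415 = 26.40 mSv/h.

26.4 mSv/h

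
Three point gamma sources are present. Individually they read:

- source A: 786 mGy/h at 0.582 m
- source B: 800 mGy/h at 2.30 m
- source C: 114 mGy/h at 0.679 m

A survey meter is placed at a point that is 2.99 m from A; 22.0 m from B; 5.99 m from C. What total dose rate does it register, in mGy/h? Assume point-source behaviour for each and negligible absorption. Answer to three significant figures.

By superposition, sum each source's inverse-square contribution:
A: 786 × (0.582/2.99)² = 29.78 mGy/h
B: 800 × (2.30/22.0)² = 8.744 mGy/h
C: 114 × (0.679/5.99)² = 1.465 mGy/h
Total = 29.78 + 8.744 + 1.465 = 39.99 mGy/h.

40.0 mGy/h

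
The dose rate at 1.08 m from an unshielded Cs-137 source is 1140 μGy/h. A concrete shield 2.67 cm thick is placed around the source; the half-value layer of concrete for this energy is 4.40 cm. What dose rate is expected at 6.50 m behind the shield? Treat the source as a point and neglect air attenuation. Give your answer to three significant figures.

20.7 μGy/h

Distance alone: 1140 × (1.08/6.50)² = 1140 × 0.02761 = 31.48 μGy/h.
Shield: 2.67/4.40 = 0.6068 half-value layers → attenuation 2^(−0.6068) = 0.6567.
Combined: 31.48 × 0.6567 = 20.67 μGy/h.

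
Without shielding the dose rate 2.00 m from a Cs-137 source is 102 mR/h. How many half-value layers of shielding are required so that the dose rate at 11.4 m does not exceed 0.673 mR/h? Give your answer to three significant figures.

At 11.4 m, distance alone gives (2.00/11.4)² = 0.03078, so 102 × 0.03078 = 3.140 mR/h.
Further attenuation needed: 3.140/0.673 = 4.666.
n = log₂(4.666) = 2.222 half-value layers.

2.22 half-value layers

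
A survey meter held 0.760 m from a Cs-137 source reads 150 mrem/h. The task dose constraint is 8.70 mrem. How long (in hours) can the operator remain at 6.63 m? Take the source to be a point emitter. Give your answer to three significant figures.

Applying the 1/r² law, rate at 6.63 m:
150 × (0.760/6.63)² = 150 × 0.01314 = 1.971 mrem/h.
Stay time = 8.70 mrem ÷ 1.971 mrem/h = 4.414 h.

4.41 h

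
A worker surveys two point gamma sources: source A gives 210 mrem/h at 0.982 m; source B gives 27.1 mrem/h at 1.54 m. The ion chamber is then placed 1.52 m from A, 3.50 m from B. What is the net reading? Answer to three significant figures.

92.9 mrem/h

By superposition, sum each source's inverse-square contribution:
A: 210 × (0.982/1.52)² = 87.65 mrem/h
B: 27.1 × (1.54/3.50)² = 5.247 mrem/h
Total = 87.65 + 5.247 = 92.90 mrem/h.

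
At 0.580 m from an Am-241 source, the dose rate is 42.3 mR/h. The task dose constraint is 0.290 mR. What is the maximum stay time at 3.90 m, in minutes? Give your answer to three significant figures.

18.6 min

Intensity scales as (d₁/d₂)², so rate at 3.90 m:
42.3 × (0.580/3.90)² = 42.3 × 0.02212 = 0.9357 mR/h.
Stay time = 0.290 mR ÷ 0.9357 mR/h = 0.3099 h = 18.59 min.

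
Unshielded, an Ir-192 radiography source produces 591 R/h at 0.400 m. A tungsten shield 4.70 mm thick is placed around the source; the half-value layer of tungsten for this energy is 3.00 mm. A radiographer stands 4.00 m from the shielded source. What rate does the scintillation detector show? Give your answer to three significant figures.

2.00 R/h

Distance alone: 591 × (0.400/4.00)² = 591 × 0.01000 = 5.910 R/h.
Shield: 4.70/3.00 = 1.567 half-value layers → attenuation 2^(−1.567) = 0.3375.
Combined: 5.910 × 0.3375 = 1.995 R/h.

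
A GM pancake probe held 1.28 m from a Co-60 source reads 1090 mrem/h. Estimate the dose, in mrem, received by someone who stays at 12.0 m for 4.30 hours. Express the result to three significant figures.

53.3 mrem

Applying the 1/r² law, rate at 12.0 m:
(1.28/12.0)² = 0.01138, so 1090 × 0.01138 = 12.40 mrem/h.
Dose = rate × time = 12.40 mrem/h × 4.300 h = 53.32 mrem.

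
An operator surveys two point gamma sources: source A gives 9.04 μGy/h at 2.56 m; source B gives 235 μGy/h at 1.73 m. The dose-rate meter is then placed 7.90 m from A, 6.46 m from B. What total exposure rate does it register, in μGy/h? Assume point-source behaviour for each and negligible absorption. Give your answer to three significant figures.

17.8 μGy/h

By superposition, sum each source's inverse-square contribution:
A: 9.04 × (2.56/7.90)² = 0.9493 μGy/h
B: 235 × (1.73/6.46)² = 16.85 μGy/h
Total = 0.9493 + 16.85 = 17.80 μGy/h.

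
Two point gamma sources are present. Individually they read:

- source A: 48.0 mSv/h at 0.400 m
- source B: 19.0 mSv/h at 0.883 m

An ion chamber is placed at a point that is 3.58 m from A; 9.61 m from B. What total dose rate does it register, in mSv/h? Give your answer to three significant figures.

0.760 mSv/h

By superposition, sum each source's inverse-square contribution:
A: 48.0 × (0.400/3.58)² = 0.5992 mSv/h
B: 19.0 × (0.883/9.61)² = 0.1604 mSv/h
Total = 0.5992 + 0.1604 = 0.7596 mSv/h.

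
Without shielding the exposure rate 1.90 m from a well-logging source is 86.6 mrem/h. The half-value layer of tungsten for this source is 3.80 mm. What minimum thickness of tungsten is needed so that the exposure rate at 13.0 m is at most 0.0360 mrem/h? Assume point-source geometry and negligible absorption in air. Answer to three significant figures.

At 13.0 m, distance alone gives 86.6 × (1.90/13.0)² = 86.6 × 0.02136 = 1.850 mrem/h.
Further attenuation needed: 1.850/0.0360 = 51.39.
n = log₂(51.39) = 5.683 half-value layers.
Thickness = 5.683 × 3.80 mm = 21.60 mm.

21.6 mm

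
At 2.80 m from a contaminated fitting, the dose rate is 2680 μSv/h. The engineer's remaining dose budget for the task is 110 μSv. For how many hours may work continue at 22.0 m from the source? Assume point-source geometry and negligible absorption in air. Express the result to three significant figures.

By the inverse-square law, rate at 22.0 m:
2680 × (2.80/22.0)² = 2680 × 0.01620 = 43.42 μSv/h.
Stay time = 110 μSv ÷ 43.42 μSv/h = 2.533 h.

2.53 h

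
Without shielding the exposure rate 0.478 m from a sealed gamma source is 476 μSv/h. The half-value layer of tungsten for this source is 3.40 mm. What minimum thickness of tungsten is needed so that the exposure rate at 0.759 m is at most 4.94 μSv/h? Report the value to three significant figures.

17.9 mm

At 0.759 m, distance alone gives 476 × (0.478/0.759)² = 476 × 0.3966 = 188.8 μSv/h.
Further attenuation needed: 188.8/4.94 = 38.22.
n = log₂(38.22) = 5.256 half-value layers.
Thickness = 5.256 × 3.40 mm = 17.87 mm.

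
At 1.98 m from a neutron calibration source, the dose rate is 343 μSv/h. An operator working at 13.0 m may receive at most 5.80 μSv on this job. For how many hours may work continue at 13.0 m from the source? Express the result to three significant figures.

0.729 h

Using I₁d₁² = I₂d₂², rate at 13.0 m:
343 × (1.98/13.0)² = 343 × 0.02320 = 7.958 μSv/h.
Stay time = 5.80 μSv ÷ 7.958 μSv/h = 0.7288 h.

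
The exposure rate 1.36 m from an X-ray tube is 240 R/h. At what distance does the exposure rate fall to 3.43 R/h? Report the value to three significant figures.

Since intensity falls as 1/r², d₂ = d₁·√(I₁/I₂).
I₁/I₂ = 240/3.43 = 69.97, so d₂ = 1.36 × √69.97 = 11.38 m.

11.4 m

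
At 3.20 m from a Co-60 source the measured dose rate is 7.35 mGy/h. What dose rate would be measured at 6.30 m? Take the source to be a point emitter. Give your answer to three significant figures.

1.90 mGy/h

Intensity scales as (d₁/d₂)², so scaling from 3.20 m to 6.30 m:
7.35 × (3.20/6.30)² = 7.35 × 0.2580 = 1.896 mGy/h.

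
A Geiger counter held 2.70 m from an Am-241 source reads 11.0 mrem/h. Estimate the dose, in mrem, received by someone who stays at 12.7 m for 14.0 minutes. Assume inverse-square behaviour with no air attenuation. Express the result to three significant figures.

0.116 mrem

By the inverse-square law, rate at 12.7 m:
(2.70/12.7)² = 0.04520, so 11.0 × 0.04520 = 0.4972 mrem/h.
Dose = rate × time = 0.4972 mrem/h × 0.2333 h = 0.1160 mrem.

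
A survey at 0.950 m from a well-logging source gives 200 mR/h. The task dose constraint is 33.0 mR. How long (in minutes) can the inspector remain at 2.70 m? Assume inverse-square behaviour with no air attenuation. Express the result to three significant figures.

80.0 min

Using I₁d₁² = I₂d₂², rate at 2.70 m:
(0.950/2.70)² = 0.1238, so 200 × 0.1238 = 24.76 mR/h.
Stay time = 33.0 mR ÷ 24.76 mR/h = 1.333 h = 79.98 min.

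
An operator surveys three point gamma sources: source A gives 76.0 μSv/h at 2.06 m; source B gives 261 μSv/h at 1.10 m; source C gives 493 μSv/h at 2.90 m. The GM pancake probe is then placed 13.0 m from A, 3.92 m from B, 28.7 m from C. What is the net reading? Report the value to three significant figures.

Each source contributes Iᵢ·(dᵢ/rᵢ)²; contributions add.
A: 76.0 × (2.06/13.0)² = 1.908 μSv/h
B: 261 × (1.10/3.92)² = 20.55 μSv/h
C: 493 × (2.90/28.7)² = 5.034 μSv/h
Total = 1.908 + 20.55 + 5.034 = 27.49 μSv/h.

27.5 μSv/h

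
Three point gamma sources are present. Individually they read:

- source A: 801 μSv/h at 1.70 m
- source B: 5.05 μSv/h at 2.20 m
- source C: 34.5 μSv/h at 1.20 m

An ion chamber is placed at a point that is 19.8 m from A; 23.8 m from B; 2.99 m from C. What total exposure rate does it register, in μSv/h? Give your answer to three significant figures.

11.5 μSv/h

Each source contributes Iᵢ·(dᵢ/rᵢ)²; contributions add.
A: 801 × (1.70/19.8)² = 5.905 μSv/h
B: 5.05 × (2.20/23.8)² = 0.04315 μSv/h
C: 34.5 × (1.20/2.99)² = 5.557 μSv/h
Total = 5.905 + 0.04315 + 5.557 = 11.51 μSv/h.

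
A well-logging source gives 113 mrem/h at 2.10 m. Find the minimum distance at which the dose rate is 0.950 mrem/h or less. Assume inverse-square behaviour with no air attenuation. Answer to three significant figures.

22.9 m

Intensity scales as (d₁/d₂)², so d₂ = d₁·√(I₁/I₂).
I₁/I₂ = 113/0.950 = 118.9, so d₂ = 2.10 × √118.9 = 22.90 m.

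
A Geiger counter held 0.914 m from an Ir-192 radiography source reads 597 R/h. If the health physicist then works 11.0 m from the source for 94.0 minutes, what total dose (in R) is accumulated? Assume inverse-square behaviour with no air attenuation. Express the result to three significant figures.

Since intensity falls as 1/r², rate at 11.0 m:
597 × (0.914/11.0)² = 597 × 0.006904 = 4.122 R/h.
Dose = rate × time = 4.122 R/h × 1.567 h = 6.459 R.

6.46 R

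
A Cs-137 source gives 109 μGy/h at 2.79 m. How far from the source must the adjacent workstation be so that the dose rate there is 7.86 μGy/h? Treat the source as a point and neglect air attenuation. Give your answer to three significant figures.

10.4 m

Applying the 1/r² law, d₂ = d₁·√(I₁/I₂).
I₁/I₂ = 109/7.86 = 13.87, so d₂ = 2.79 × √13.87 = 10.39 m.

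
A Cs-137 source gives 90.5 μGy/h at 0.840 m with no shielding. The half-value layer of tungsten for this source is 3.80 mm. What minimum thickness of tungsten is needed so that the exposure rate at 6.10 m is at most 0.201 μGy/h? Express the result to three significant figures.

At 6.10 m, distance alone gives (0.840/6.10)² = 0.01896, so 90.5 × 0.01896 = 1.716 μGy/h.
Further attenuation needed: 1.716/0.201 = 8.537.
n = log₂(8.537) = 3.094 half-value layers.
Thickness = 3.094 × 3.80 mm = 11.76 mm.

11.8 mm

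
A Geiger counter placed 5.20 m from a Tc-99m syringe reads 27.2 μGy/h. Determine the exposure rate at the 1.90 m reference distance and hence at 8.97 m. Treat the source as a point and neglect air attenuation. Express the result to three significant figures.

Applying the 1/r² law,
At 1.90 m: (5.20/1.90)² = 7.490, so 27.2 × 7.490 = 203.7 μGy/h
At 8.97 m: 203.7 × (1.90/8.97)² = 203.7 × 0.04487 = 9.140 μGy/h.

204 μGy/h; 9.14 μGy/h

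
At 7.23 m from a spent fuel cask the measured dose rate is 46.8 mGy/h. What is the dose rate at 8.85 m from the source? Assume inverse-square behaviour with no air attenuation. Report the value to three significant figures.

31.2 mGy/h

Using I₁d₁² = I₂d₂², scaling from 7.23 m to 8.85 m:
(7.23/8.85)² = 0.6674, so 46.8 × 0.6674 = 31.23 mGy/h.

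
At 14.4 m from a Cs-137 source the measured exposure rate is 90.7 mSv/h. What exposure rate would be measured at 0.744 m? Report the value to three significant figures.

Since intensity falls as 1/r², scaling from 14.4 m to 0.744 m:
(14.4/0.744)² = 374.6, so 90.7 × 374.6 = 33980 mSv/h.

34000 mSv/h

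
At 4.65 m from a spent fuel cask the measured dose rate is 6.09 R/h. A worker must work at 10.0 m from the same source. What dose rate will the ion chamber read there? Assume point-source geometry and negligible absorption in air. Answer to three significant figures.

1.32 R/h

Since intensity falls as 1/r², scaling from 4.65 m to 10.0 m:
(4.65/10.0)² = 0.2162, so 6.09 × 0.2162 = 1.317 R/h.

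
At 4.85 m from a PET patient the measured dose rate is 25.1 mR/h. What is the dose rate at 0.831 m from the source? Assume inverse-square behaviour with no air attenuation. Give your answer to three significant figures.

855 mR/h

Since intensity falls as 1/r², scaling from 4.85 m to 0.831 m:
(4.85/0.831)² = 34.06, so 25.1 × 34.06 = 854.9 mR/h.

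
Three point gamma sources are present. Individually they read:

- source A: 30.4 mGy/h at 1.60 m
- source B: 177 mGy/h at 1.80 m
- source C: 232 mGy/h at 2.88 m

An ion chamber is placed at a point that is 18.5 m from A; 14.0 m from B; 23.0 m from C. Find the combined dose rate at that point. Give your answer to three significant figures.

Each source contributes Iᵢ·(dᵢ/rᵢ)²; contributions add.
A: 30.4 × (1.60/18.5)² = 0.2274 mGy/h
B: 177 × (1.80/14.0)² = 2.926 mGy/h
C: 232 × (2.88/23.0)² = 3.638 mGy/h
Total = 0.2274 + 2.926 + 3.638 = 6.791 mGy/h.

6.79 mGy/h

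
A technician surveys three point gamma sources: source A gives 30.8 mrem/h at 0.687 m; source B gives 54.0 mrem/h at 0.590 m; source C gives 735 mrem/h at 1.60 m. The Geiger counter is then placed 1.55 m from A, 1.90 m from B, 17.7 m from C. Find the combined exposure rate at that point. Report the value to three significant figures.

17.3 mrem/h

By superposition, sum each source's inverse-square contribution:
A: 30.8 × (0.687/1.55)² = 6.051 mrem/h
B: 54.0 × (0.590/1.90)² = 5.207 mrem/h
C: 735 × (1.60/17.7)² = 6.006 mrem/h
Total = 6.051 + 5.207 + 6.006 = 17.26 mrem/h.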